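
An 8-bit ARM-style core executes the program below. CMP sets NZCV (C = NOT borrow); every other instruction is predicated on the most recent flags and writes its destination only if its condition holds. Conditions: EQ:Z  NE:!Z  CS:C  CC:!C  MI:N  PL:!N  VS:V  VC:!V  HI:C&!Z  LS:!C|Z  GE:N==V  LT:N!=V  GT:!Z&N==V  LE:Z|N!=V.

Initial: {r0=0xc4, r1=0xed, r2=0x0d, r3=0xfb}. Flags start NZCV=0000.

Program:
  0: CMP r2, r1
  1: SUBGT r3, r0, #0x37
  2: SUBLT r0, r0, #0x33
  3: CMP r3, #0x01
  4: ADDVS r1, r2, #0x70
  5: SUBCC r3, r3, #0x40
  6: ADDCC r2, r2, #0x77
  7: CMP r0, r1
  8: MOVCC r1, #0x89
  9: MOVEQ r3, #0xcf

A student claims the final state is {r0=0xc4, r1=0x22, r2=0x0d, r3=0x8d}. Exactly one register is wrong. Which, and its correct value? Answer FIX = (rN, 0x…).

FIX = (r1, 0x89)

0: ✓ CMP  NZCV=0000
1: ✓ SUBGT  r3←0x8d
2: · SUBLT
3: ✓ CMP  NZCV=1010
4: · ADDVS
5: · SUBCC
6: · ADDCC
7: ✓ CMP  NZCV=1000
8: ✓ MOVCC  r1←0x89
9: · MOVEQ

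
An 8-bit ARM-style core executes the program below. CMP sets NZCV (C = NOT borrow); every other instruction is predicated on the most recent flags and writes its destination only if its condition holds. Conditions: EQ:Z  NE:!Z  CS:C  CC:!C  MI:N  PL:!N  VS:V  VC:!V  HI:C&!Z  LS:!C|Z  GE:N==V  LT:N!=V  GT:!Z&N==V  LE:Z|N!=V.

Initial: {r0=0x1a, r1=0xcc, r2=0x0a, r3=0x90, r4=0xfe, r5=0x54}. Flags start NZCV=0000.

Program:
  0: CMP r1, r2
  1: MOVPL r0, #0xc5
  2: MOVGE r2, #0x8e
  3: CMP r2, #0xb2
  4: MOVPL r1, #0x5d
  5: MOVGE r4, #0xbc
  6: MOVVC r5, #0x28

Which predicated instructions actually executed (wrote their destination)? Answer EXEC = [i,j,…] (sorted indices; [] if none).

[0] flags=1010 → (cmp)
[1] flags=1010 PL?F → skip
[2] flags=1010 GE?F → skip
[3] flags=0000 → (cmp)
[4] flags=0000 PL?T → r1=0x5d
[5] flags=0000 GE?T → r4=0xbc
[6] flags=0000 VC?T → r5=0x28

EXEC = [4,5,6]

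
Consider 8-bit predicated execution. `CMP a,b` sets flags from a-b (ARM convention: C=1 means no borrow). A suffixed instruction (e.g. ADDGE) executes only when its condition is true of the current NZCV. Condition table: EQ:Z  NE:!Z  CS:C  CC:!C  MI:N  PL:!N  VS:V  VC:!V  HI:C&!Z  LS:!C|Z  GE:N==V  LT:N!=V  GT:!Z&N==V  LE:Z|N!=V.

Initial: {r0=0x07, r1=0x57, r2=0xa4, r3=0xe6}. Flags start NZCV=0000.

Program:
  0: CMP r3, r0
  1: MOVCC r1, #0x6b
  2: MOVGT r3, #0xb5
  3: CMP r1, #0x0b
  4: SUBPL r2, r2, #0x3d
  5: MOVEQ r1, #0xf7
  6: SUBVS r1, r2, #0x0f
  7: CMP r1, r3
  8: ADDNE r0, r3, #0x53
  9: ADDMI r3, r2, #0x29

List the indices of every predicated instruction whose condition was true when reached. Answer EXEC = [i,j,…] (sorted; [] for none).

EXEC = [4,8]

0: ✓ CMP  NZCV=1010
1: · MOVCC
2: · MOVGT
3: ✓ CMP  NZCV=0010
4: ✓ SUBPL  r2←0x67
5: · MOVEQ
6: · SUBVS
7: ✓ CMP  NZCV=0000
8: ✓ ADDNE  r0←0x39
9: · ADDMI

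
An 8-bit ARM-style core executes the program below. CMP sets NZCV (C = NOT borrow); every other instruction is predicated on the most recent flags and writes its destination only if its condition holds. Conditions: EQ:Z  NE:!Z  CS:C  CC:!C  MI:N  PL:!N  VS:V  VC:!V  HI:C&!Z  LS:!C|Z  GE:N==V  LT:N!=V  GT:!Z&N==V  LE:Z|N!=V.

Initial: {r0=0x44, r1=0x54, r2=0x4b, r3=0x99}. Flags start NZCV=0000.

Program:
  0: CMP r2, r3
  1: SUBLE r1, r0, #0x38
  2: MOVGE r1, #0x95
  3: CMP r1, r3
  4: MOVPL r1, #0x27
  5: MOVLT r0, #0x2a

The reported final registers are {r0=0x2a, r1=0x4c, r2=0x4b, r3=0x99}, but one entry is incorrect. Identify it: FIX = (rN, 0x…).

[0] flags=1001 → (cmp)
[1] flags=1001 LE?F → skip
[2] flags=1001 GE?T → r1=0x95
[3] flags=1000 → (cmp)
[4] flags=1000 PL?F → skip
[5] flags=1000 LT?T → r0=0x2a

FIX = (r1, 0x95)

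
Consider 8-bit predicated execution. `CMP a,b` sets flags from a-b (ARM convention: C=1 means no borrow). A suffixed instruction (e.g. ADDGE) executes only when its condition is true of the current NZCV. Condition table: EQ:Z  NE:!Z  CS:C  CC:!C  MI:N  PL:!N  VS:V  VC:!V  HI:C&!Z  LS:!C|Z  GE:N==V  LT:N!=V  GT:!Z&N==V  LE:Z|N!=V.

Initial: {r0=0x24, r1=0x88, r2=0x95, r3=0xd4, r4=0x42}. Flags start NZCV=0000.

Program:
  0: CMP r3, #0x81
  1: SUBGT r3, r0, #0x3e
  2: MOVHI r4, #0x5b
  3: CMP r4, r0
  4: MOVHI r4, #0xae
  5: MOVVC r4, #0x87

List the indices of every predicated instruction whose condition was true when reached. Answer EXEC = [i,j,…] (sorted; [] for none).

[0] flags=0010 → (cmp)
[1] flags=0010 GT?T → r3=0xe6
[2] flags=0010 HI?T → r4=0x5b
[3] flags=0010 → (cmp)
[4] flags=0010 HI?T → r4=0xae
[5] flags=0010 VC?T → r4=0x87

EXEC = [1,2,4,5]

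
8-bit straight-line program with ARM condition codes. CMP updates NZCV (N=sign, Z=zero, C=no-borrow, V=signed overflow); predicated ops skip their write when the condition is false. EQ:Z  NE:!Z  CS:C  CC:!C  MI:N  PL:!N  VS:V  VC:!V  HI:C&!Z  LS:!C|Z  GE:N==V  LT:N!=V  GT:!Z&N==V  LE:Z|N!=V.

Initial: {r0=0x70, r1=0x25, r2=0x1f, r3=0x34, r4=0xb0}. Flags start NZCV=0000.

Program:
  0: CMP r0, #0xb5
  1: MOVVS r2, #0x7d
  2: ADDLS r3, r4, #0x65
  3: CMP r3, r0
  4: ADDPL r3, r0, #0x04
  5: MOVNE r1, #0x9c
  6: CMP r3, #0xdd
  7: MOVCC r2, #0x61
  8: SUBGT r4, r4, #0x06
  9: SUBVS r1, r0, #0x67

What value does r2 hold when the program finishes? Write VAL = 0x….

[0] flags=1001 → (cmp)
[1] flags=1001 VS?T → r2=0x7d
[2] flags=1001 LS?T → r3=0x15
[3] flags=1000 → (cmp)
[4] flags=1000 PL?F → skip
[5] flags=1000 NE?T → r1=0x9c
[6] flags=0000 → (cmp)
[7] flags=0000 CC?T → r2=0x61
[8] flags=0000 GT?T → r4=0xaa
[9] flags=0000 VS?F → skip

VAL = 0x61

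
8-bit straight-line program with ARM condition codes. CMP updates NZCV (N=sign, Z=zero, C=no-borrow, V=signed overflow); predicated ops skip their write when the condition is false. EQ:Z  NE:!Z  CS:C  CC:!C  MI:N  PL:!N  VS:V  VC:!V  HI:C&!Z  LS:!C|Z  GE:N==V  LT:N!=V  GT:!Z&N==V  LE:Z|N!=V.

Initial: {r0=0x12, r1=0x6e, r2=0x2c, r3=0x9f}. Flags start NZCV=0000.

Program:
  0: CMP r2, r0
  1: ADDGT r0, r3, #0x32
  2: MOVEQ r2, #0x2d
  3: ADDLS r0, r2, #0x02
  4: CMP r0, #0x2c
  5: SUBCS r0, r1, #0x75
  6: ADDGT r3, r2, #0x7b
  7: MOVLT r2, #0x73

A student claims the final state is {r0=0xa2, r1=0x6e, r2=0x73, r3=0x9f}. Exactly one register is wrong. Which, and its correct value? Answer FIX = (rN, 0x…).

[0] flags=0010 → (cmp)
[1] flags=0010 GT?T → r0=0xd1
[2] flags=0010 EQ?F → skip
[3] flags=0010 LS?F → skip
[4] flags=1010 → (cmp)
[5] flags=1010 CS?T → r0=0xf9
[6] flags=1010 GT?F → skip
[7] flags=1010 LT?T → r2=0x73

FIX = (r0, 0xf9)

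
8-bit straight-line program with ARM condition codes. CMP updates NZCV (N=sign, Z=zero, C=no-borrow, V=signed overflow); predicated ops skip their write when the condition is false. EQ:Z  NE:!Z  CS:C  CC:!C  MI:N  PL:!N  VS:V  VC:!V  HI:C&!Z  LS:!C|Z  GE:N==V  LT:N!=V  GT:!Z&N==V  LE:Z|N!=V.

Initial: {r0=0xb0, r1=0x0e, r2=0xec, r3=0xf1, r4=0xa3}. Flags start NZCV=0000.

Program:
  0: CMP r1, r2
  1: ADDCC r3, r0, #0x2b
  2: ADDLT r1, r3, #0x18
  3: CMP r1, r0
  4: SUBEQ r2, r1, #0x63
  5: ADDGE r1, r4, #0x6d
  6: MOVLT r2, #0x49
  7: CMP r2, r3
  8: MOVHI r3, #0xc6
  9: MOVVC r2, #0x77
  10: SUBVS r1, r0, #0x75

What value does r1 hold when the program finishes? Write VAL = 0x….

0: ✓ CMP  NZCV=0000
1: ✓ ADDCC  r3←0xdb
2: · ADDLT
3: ✓ CMP  NZCV=0000
4: · SUBEQ
5: ✓ ADDGE  r1←0x10
6: · MOVLT
7: ✓ CMP  NZCV=0010
8: ✓ MOVHI  r3←0xc6
9: ✓ MOVVC  r2←0x77
10: · SUBVS

VAL = 0x10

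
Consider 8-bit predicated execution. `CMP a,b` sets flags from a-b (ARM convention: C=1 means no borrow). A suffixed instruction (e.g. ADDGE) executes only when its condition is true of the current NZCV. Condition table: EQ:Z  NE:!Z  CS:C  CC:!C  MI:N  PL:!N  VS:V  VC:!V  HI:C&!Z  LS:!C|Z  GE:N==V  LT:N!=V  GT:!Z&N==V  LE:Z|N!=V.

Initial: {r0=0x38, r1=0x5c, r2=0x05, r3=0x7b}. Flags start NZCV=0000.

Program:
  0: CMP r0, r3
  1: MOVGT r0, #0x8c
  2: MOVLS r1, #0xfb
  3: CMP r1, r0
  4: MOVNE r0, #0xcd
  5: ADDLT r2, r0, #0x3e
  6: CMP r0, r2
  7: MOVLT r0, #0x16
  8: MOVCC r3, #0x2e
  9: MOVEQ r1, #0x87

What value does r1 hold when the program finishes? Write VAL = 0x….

0: ✓ CMP  NZCV=1000
1: · MOVGT
2: ✓ MOVLS  r1←0xfb
3: ✓ CMP  NZCV=1010
4: ✓ MOVNE  r0←0xcd
5: ✓ ADDLT  r2←0x0b
6: ✓ CMP  NZCV=1010
7: ✓ MOVLT  r0←0x16
8: · MOVCC
9: · MOVEQ

VAL = 0xfb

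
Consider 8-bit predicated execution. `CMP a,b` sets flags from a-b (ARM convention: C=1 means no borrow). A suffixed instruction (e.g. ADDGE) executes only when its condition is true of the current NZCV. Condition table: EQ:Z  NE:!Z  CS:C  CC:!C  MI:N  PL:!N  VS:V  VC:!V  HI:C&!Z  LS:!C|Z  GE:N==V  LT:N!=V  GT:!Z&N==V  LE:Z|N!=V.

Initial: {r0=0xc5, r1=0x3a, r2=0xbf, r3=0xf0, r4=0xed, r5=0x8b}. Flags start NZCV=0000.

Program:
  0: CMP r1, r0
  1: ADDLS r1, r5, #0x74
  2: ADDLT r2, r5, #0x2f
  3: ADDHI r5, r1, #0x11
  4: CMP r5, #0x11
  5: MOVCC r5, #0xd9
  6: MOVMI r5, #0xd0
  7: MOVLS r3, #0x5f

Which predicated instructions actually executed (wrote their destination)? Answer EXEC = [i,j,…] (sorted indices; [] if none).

EXEC = [1]

0: ✓ CMP  NZCV=0000
1: ✓ ADDLS  r1←0xff
2: · ADDLT
3: · ADDHI
4: ✓ CMP  NZCV=0011
5: · MOVCC
6: · MOVMI
7: · MOVLS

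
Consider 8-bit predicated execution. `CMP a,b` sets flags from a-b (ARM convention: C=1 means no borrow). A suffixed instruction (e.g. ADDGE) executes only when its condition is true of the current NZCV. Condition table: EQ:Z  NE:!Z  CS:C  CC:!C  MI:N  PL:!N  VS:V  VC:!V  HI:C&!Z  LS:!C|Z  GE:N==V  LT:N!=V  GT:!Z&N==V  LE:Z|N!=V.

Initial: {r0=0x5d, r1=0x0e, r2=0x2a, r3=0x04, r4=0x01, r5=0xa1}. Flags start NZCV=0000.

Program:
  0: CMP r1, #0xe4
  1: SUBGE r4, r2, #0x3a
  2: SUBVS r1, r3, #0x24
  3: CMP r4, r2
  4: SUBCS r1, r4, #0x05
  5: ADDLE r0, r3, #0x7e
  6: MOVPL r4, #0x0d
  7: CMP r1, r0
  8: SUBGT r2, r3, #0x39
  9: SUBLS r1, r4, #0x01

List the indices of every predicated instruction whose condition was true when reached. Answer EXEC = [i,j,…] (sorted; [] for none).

EXEC = [1,4,5,8]

[0] flags=0000 → (cmp)
[1] flags=0000 GE?T → r4=0xf0
[2] flags=0000 VS?F → skip
[3] flags=1010 → (cmp)
[4] flags=1010 CS?T → r1=0xeb
[5] flags=1010 LE?T → r0=0x82
[6] flags=1010 PL?F → skip
[7] flags=0010 → (cmp)
[8] flags=0010 GT?T → r2=0xcb
[9] flags=0010 LS?F → skip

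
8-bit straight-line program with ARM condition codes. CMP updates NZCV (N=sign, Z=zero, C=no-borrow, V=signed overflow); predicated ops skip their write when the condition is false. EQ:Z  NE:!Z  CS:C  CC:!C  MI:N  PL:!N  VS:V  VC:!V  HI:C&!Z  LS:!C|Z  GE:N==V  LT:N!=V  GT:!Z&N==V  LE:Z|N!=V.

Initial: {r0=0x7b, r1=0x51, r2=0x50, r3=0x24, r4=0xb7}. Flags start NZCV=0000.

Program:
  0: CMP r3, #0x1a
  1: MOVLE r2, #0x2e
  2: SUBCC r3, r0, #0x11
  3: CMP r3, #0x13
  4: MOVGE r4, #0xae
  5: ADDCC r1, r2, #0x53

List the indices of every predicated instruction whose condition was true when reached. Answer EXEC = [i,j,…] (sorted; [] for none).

0: ✓ CMP  NZCV=0010
1: · MOVLE
2: · SUBCC
3: ✓ CMP  NZCV=0010
4: ✓ MOVGE  r4←0xae
5: · ADDCC

EXEC = [4]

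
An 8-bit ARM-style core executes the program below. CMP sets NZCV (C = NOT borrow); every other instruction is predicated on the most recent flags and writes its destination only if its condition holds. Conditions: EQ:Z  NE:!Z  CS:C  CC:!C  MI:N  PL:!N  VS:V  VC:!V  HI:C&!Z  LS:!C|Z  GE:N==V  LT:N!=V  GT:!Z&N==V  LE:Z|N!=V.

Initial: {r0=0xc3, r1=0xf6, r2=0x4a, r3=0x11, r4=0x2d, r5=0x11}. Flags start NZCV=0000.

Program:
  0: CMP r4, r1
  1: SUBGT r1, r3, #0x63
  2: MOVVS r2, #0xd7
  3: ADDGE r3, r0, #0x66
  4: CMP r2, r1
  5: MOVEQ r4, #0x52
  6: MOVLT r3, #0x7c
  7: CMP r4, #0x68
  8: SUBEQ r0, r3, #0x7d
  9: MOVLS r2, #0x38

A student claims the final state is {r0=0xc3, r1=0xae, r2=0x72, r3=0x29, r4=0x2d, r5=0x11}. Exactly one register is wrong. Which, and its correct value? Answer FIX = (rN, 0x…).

[0] flags=0000 → (cmp)
[1] flags=0000 GT?T → r1=0xae
[2] flags=0000 VS?F → skip
[3] flags=0000 GE?T → r3=0x29
[4] flags=1001 → (cmp)
[5] flags=1001 EQ?F → skip
[6] flags=1001 LT?F → skip
[7] flags=1000 → (cmp)
[8] flags=1000 EQ?F → skip
[9] flags=1000 LS?T → r2=0x38

FIX = (r2, 0x38)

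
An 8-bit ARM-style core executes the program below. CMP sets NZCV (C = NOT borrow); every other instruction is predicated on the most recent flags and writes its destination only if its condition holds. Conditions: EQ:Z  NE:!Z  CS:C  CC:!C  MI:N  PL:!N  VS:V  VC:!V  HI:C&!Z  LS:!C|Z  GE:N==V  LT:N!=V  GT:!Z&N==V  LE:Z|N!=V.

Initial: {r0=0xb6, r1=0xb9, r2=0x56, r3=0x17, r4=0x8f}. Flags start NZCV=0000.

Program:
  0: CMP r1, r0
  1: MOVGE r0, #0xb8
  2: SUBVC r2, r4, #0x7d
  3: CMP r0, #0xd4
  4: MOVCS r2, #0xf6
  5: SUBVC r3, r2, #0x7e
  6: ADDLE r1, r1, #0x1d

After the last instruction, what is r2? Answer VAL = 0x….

0: ✓ CMP  NZCV=0010
1: ✓ MOVGE  r0←0xb8
2: ✓ SUBVC  r2←0x12
3: ✓ CMP  NZCV=1000
4: · MOVCS
5: ✓ SUBVC  r3←0x94
6: ✓ ADDLE  r1←0xd6

VAL = 0x12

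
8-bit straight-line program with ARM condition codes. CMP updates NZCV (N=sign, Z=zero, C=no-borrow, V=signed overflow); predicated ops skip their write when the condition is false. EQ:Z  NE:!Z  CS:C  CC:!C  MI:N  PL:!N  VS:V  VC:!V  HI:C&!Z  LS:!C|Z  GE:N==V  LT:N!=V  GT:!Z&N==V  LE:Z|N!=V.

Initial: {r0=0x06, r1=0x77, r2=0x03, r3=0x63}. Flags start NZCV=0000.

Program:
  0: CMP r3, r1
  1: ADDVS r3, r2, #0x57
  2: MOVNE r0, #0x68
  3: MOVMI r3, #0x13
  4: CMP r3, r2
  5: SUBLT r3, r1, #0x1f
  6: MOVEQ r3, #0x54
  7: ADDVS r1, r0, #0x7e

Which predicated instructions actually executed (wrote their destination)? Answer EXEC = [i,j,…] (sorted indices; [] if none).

0: ✓ CMP  NZCV=1000
1: · ADDVS
2: ✓ MOVNE  r0←0x68
3: ✓ MOVMI  r3←0x13
4: ✓ CMP  NZCV=0010
5: · SUBLT
6: · MOVEQ
7: · ADDVS

EXEC = [2,3]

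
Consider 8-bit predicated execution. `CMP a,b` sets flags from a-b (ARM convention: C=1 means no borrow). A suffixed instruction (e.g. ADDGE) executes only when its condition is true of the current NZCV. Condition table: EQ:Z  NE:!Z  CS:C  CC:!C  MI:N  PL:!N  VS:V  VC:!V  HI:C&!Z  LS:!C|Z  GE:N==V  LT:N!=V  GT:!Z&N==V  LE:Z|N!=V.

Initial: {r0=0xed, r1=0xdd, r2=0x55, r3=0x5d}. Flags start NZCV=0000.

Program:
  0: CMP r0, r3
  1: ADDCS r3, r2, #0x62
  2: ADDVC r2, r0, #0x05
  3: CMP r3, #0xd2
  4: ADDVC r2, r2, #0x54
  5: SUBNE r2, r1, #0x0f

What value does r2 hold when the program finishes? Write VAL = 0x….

[0] flags=1010 → (cmp)
[1] flags=1010 CS?T → r3=0xb7
[2] flags=1010 VC?T → r2=0xf2
[3] flags=1000 → (cmp)
[4] flags=1000 VC?T → r2=0x46
[5] flags=1000 NE?T → r2=0xce

VAL = 0xce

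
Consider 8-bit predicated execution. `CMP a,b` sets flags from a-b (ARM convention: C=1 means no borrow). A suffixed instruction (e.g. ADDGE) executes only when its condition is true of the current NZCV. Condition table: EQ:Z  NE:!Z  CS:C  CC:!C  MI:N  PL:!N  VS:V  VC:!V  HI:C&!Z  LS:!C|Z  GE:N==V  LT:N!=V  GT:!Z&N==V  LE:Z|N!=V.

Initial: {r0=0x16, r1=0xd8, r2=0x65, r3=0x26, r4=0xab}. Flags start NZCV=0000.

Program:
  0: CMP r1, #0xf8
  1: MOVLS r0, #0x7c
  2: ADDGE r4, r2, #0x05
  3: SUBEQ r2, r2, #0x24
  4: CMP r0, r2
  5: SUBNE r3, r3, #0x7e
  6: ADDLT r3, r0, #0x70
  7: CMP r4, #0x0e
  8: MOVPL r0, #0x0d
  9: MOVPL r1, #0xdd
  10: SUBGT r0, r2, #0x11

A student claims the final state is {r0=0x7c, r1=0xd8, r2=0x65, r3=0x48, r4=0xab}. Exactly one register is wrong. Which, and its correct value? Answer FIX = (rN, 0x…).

FIX = (r3, 0xa8)

0: ✓ CMP  NZCV=1000
1: ✓ MOVLS  r0←0x7c
2: · ADDGE
3: · SUBEQ
4: ✓ CMP  NZCV=0010
5: ✓ SUBNE  r3←0xa8
6: · ADDLT
7: ✓ CMP  NZCV=1010
8: · MOVPL
9: · MOVPL
10: · SUBGT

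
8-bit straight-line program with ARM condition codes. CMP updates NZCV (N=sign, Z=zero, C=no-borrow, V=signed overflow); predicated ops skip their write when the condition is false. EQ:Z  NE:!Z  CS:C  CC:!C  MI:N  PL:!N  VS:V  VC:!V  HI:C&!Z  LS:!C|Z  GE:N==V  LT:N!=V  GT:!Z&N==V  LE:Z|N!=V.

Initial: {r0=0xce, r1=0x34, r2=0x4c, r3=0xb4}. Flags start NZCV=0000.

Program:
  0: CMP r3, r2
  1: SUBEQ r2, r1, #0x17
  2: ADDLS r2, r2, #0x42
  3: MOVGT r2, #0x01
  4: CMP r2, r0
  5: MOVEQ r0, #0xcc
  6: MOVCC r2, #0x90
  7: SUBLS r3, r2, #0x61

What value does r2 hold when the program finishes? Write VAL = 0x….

VAL = 0x90

[0] flags=0011 → (cmp)
[1] flags=0011 EQ?F → skip
[2] flags=0011 LS?F → skip
[3] flags=0011 GT?F → skip
[4] flags=0000 → (cmp)
[5] flags=0000 EQ?F → skip
[6] flags=0000 CC?T → r2=0x90
[7] flags=0000 LS?T → r3=0x2f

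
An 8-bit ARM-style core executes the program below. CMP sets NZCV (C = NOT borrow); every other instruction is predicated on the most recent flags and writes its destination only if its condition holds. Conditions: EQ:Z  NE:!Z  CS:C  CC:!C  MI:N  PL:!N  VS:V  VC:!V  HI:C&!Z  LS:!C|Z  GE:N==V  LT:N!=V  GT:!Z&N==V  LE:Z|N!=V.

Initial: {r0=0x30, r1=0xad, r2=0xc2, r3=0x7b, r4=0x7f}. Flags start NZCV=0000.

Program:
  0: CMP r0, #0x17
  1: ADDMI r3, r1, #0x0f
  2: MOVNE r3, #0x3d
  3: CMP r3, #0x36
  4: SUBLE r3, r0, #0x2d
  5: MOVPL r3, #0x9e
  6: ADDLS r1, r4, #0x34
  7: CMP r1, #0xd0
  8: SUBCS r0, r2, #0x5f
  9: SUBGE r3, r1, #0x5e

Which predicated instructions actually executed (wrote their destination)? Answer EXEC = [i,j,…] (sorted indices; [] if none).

EXEC = [2,5]

0: ✓ CMP  NZCV=0010
1: · ADDMI
2: ✓ MOVNE  r3←0x3d
3: ✓ CMP  NZCV=0010
4: · SUBLE
5: ✓ MOVPL  r3←0x9e
6: · ADDLS
7: ✓ CMP  NZCV=1000
8: · SUBCS
9: · SUBGE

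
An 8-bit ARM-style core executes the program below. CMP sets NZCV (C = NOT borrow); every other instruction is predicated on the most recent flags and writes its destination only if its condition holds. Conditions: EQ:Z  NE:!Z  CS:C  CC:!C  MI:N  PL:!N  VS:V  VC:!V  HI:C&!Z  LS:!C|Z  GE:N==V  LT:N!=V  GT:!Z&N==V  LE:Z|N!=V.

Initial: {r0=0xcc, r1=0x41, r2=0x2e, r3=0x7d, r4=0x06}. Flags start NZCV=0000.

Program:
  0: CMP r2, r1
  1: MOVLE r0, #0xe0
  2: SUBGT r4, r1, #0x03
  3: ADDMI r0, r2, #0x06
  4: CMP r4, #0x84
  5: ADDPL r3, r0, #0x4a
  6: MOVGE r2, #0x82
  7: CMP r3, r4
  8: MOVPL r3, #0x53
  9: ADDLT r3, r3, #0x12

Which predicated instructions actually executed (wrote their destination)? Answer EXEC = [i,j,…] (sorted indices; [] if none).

0: ✓ CMP  NZCV=1000
1: ✓ MOVLE  r0←0xe0
2: · SUBGT
3: ✓ ADDMI  r0←0x34
4: ✓ CMP  NZCV=1001
5: · ADDPL
6: ✓ MOVGE  r2←0x82
7: ✓ CMP  NZCV=0010
8: ✓ MOVPL  r3←0x53
9: · ADDLT

EXEC = [1,3,6,8]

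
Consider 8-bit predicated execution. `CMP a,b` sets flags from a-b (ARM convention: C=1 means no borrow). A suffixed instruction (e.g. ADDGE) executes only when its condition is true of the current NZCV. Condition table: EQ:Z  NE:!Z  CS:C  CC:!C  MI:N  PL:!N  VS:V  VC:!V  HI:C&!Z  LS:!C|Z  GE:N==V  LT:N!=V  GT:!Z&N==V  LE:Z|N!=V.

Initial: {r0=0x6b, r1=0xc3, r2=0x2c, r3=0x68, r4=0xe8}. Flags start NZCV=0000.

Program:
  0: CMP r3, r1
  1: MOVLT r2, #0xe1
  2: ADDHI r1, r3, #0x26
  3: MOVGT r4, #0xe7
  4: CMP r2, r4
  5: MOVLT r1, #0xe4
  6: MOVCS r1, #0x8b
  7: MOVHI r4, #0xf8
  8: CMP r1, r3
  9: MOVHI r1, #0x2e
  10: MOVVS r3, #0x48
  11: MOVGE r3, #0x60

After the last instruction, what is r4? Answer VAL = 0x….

[0] flags=1001 → (cmp)
[1] flags=1001 LT?F → skip
[2] flags=1001 HI?F → skip
[3] flags=1001 GT?T → r4=0xe7
[4] flags=0000 → (cmp)
[5] flags=0000 LT?F → skip
[6] flags=0000 CS?F → skip
[7] flags=0000 HI?F → skip
[8] flags=0011 → (cmp)
[9] flags=0011 HI?T → r1=0x2e
[10] flags=0011 VS?T → r3=0x48
[11] flags=0011 GE?F → skip

VAL = 0xe7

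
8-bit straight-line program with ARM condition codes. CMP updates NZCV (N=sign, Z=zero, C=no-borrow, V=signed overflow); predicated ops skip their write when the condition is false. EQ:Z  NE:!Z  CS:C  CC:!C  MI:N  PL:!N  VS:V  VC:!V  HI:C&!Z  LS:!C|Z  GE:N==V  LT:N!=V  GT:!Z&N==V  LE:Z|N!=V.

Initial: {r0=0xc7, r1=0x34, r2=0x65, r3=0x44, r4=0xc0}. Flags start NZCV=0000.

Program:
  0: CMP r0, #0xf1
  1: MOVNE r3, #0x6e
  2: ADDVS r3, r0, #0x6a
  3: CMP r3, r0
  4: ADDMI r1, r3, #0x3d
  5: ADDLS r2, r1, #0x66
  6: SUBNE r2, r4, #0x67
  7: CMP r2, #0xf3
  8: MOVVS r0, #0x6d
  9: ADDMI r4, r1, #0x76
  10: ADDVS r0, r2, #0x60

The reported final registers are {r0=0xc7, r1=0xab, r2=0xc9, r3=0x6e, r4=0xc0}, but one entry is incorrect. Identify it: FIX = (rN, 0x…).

FIX = (r2, 0x59)

[0] flags=1000 → (cmp)
[1] flags=1000 NE?T → r3=0x6e
[2] flags=1000 VS?F → skip
[3] flags=1001 → (cmp)
[4] flags=1001 MI?T → r1=0xab
[5] flags=1001 LS?T → r2=0x11
[6] flags=1001 NE?T → r2=0x59
[7] flags=0000 → (cmp)
[8] flags=0000 VS?F → skip
[9] flags=0000 MI?F → skip
[10] flags=0000 VS?F → skip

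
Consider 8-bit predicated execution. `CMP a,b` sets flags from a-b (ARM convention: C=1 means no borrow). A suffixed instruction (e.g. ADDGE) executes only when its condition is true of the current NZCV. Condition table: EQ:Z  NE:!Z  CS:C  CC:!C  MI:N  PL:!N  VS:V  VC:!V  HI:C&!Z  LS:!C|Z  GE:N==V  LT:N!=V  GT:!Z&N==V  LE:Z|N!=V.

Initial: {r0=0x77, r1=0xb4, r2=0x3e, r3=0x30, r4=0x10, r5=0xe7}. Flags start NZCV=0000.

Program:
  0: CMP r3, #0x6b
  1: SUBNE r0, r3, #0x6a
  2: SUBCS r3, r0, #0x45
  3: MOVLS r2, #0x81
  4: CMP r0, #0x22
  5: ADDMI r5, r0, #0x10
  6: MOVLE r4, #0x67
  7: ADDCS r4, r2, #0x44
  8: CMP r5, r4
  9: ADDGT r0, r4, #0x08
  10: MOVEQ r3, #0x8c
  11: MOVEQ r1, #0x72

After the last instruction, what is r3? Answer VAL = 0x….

VAL = 0x30

[0] flags=1000 → (cmp)
[1] flags=1000 NE?T → r0=0xc6
[2] flags=1000 CS?F → skip
[3] flags=1000 LS?T → r2=0x81
[4] flags=1010 → (cmp)
[5] flags=1010 MI?T → r5=0xd6
[6] flags=1010 LE?T → r4=0x67
[7] flags=1010 CS?T → r4=0xc5
[8] flags=0010 → (cmp)
[9] flags=0010 GT?T → r0=0xcd
[10] flags=0010 EQ?F → skip
[11] flags=0010 EQ?F → skip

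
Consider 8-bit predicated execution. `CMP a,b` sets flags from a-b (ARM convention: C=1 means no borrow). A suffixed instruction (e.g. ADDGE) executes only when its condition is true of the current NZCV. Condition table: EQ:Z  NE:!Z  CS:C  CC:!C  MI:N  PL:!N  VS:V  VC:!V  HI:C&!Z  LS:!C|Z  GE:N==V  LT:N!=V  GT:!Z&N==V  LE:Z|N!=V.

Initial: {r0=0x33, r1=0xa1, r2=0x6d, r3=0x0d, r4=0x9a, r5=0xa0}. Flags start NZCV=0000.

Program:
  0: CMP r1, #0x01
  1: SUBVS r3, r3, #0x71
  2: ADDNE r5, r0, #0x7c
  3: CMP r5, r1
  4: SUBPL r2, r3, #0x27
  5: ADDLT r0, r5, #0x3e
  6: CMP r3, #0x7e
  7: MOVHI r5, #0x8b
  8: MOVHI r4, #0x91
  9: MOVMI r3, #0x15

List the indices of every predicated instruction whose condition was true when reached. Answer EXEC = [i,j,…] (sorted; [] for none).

0: ✓ CMP  NZCV=1010
1: · SUBVS
2: ✓ ADDNE  r5←0xaf
3: ✓ CMP  NZCV=0010
4: ✓ SUBPL  r2←0xe6
5: · ADDLT
6: ✓ CMP  NZCV=1000
7: · MOVHI
8: · MOVHI
9: ✓ MOVMI  r3←0x15

EXEC = [2,4,9]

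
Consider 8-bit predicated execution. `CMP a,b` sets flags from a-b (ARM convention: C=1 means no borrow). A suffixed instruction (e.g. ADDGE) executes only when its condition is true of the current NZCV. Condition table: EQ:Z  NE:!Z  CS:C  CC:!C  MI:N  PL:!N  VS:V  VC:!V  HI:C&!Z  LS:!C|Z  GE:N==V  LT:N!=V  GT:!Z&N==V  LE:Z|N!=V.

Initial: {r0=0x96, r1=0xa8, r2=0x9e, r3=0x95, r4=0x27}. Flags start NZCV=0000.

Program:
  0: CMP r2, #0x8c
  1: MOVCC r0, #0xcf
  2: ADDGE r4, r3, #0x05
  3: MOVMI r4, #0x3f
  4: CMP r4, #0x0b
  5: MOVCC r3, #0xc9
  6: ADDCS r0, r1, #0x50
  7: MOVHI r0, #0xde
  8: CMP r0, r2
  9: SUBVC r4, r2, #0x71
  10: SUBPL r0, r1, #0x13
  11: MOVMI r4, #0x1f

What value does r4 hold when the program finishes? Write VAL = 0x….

VAL = 0x2d

[0] flags=0010 → (cmp)
[1] flags=0010 CC?F → skip
[2] flags=0010 GE?T → r4=0x9a
[3] flags=0010 MI?F → skip
[4] flags=1010 → (cmp)
[5] flags=1010 CC?F → skip
[6] flags=1010 CS?T → r0=0xf8
[7] flags=1010 HI?T → r0=0xde
[8] flags=0010 → (cmp)
[9] flags=0010 VC?T → r4=0x2d
[10] flags=0010 PL?T → r0=0x95
[11] flags=0010 MI?F → skip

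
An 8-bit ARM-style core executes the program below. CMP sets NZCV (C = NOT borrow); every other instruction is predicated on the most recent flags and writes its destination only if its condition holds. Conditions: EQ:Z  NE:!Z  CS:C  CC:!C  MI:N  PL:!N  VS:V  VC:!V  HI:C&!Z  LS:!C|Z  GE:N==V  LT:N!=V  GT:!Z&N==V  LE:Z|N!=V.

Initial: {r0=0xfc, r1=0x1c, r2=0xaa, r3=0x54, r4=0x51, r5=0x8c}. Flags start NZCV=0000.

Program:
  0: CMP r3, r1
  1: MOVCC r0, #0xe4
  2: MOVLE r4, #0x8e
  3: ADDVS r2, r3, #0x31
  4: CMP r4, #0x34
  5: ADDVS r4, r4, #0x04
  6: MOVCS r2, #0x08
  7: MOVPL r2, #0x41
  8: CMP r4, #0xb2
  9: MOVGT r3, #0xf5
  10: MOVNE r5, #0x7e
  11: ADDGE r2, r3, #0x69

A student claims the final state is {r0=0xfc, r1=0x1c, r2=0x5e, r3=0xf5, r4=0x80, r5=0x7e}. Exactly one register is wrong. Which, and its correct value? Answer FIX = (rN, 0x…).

FIX = (r4, 0x51)

0: ✓ CMP  NZCV=0010
1: · MOVCC
2: · MOVLE
3: · ADDVS
4: ✓ CMP  NZCV=0010
5: · ADDVS
6: ✓ MOVCS  r2←0x08
7: ✓ MOVPL  r2←0x41
8: ✓ CMP  NZCV=1001
9: ✓ MOVGT  r3←0xf5
10: ✓ MOVNE  r5←0x7e
11: ✓ ADDGE  r2←0x5e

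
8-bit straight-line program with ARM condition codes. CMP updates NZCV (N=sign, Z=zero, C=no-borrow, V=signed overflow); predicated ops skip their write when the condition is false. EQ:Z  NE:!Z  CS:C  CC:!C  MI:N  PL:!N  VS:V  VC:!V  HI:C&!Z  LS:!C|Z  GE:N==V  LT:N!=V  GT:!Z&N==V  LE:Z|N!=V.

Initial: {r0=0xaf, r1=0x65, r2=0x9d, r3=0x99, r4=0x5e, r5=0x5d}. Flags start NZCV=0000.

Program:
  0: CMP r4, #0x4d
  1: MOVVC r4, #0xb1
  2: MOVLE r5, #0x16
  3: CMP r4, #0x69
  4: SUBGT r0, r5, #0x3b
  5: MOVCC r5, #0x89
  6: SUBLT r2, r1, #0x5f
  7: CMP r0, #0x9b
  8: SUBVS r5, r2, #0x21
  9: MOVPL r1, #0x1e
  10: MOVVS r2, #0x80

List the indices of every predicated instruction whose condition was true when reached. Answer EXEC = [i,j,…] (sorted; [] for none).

EXEC = [1,6,9]

0: ✓ CMP  NZCV=0010
1: ✓ MOVVC  r4←0xb1
2: · MOVLE
3: ✓ CMP  NZCV=0011
4: · SUBGT
5: · MOVCC
6: ✓ SUBLT  r2←0x06
7: ✓ CMP  NZCV=0010
8: · SUBVS
9: ✓ MOVPL  r1←0x1e
10: · MOVVS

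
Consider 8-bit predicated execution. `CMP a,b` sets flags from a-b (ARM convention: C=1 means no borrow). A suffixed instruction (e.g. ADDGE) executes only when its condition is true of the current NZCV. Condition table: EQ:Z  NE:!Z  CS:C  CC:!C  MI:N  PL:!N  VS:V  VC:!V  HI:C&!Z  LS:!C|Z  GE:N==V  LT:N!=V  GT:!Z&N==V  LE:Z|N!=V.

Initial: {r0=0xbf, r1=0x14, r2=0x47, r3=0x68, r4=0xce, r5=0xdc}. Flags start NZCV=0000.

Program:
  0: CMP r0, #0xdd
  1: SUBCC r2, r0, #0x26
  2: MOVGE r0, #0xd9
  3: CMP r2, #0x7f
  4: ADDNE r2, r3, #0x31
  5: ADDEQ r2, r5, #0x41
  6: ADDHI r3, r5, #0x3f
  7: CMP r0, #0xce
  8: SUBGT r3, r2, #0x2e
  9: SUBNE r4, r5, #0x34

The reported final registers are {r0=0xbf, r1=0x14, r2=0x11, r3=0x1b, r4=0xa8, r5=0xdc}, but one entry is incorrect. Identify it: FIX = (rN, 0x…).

[0] flags=1000 → (cmp)
[1] flags=1000 CC?T → r2=0x99
[2] flags=1000 GE?F → skip
[3] flags=0011 → (cmp)
[4] flags=0011 NE?T → r2=0x99
[5] flags=0011 EQ?F → skip
[6] flags=0011 HI?T → r3=0x1b
[7] flags=1000 → (cmp)
[8] flags=1000 GT?F → skip
[9] flags=1000 NE?T → r4=0xa8

FIX = (r2, 0x99)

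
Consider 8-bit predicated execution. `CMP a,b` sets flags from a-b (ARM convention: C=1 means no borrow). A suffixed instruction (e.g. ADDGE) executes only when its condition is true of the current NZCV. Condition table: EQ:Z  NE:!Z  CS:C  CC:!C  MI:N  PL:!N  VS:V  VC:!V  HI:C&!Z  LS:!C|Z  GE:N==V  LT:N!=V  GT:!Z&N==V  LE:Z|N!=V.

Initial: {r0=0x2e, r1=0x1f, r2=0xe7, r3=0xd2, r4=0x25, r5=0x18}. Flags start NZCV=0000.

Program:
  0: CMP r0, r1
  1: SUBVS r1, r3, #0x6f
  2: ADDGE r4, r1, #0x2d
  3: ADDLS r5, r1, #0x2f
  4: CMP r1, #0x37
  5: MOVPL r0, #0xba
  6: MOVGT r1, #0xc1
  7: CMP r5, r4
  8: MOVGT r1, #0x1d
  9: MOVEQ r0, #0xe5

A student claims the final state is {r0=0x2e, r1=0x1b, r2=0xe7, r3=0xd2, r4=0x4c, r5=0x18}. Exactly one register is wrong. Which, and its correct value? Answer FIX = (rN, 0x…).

0: ✓ CMP  NZCV=0010
1: · SUBVS
2: ✓ ADDGE  r4←0x4c
3: · ADDLS
4: ✓ CMP  NZCV=1000
5: · MOVPL
6: · MOVGT
7: ✓ CMP  NZCV=1000
8: · MOVGT
9: · MOVEQ

FIX = (r1, 0x1f)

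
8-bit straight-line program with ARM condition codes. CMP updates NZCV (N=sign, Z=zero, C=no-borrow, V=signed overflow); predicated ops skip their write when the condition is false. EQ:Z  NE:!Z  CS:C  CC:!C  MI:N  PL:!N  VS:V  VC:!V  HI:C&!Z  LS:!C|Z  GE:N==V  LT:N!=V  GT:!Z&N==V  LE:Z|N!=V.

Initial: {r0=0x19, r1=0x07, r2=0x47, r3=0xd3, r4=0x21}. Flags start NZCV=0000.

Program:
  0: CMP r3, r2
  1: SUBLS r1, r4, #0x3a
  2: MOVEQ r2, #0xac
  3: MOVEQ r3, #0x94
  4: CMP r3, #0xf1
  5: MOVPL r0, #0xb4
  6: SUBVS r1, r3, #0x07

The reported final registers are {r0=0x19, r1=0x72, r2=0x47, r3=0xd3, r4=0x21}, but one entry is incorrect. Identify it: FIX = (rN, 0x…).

0: ✓ CMP  NZCV=1010
1: · SUBLS
2: · MOVEQ
3: · MOVEQ
4: ✓ CMP  NZCV=1000
5: · MOVPL
6: · SUBVS

FIX = (r1, 0x07)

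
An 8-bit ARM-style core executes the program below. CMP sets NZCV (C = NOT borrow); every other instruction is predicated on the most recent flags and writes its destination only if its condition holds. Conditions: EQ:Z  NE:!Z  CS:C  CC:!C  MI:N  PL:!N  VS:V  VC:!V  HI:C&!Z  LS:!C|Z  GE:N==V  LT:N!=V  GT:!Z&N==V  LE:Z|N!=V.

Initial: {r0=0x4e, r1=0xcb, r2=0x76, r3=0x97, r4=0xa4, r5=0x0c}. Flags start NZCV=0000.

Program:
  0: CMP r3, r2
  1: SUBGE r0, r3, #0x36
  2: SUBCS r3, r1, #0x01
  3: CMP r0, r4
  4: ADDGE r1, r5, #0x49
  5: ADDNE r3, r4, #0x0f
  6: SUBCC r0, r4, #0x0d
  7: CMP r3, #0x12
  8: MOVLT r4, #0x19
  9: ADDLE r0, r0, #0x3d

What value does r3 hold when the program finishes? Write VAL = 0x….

VAL = 0xb3

[0] flags=0011 → (cmp)
[1] flags=0011 GE?F → skip
[2] flags=0011 CS?T → r3=0xca
[3] flags=1001 → (cmp)
[4] flags=1001 GE?T → r1=0x55
[5] flags=1001 NE?T → r3=0xb3
[6] flags=1001 CC?T → r0=0x97
[7] flags=1010 → (cmp)
[8] flags=1010 LT?T → r4=0x19
[9] flags=1010 LE?T → r0=0xd4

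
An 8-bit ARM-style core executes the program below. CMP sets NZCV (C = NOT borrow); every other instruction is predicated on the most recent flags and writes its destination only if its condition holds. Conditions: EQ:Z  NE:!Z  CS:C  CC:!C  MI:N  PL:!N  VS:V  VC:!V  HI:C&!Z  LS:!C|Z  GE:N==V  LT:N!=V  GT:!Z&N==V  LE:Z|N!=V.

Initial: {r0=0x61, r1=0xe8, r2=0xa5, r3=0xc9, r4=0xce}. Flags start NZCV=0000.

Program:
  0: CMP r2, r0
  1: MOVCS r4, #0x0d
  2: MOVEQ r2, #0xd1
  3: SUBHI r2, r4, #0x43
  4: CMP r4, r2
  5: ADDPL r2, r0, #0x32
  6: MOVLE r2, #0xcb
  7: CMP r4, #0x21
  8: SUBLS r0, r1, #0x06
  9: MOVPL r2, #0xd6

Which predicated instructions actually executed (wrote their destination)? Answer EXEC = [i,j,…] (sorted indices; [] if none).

EXEC = [1,3,5,8]

0: ✓ CMP  NZCV=0011
1: ✓ MOVCS  r4←0x0d
2: · MOVEQ
3: ✓ SUBHI  r2←0xca
4: ✓ CMP  NZCV=0000
5: ✓ ADDPL  r2←0x93
6: · MOVLE
7: ✓ CMP  NZCV=1000
8: ✓ SUBLS  r0←0xe2
9: · MOVPL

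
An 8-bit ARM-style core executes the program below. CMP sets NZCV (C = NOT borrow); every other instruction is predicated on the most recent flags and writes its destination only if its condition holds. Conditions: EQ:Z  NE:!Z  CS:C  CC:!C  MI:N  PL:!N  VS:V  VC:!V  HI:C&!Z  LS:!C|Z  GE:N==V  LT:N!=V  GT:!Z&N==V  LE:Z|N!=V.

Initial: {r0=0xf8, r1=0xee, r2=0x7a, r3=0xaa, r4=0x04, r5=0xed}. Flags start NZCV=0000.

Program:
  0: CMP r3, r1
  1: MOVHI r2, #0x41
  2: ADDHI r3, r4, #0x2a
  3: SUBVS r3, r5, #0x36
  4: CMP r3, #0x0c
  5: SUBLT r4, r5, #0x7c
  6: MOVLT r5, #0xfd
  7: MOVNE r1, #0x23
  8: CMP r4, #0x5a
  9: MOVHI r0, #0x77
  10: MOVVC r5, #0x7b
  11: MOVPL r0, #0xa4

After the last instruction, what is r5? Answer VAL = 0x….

VAL = 0x7b

[0] flags=1000 → (cmp)
[1] flags=1000 HI?F → skip
[2] flags=1000 HI?F → skip
[3] flags=1000 VS?F → skip
[4] flags=1010 → (cmp)
[5] flags=1010 LT?T → r4=0x71
[6] flags=1010 LT?T → r5=0xfd
[7] flags=1010 NE?T → r1=0x23
[8] flags=0010 → (cmp)
[9] flags=0010 HI?T → r0=0x77
[10] flags=0010 VC?T → r5=0x7b
[11] flags=0010 PL?T → r0=0xa4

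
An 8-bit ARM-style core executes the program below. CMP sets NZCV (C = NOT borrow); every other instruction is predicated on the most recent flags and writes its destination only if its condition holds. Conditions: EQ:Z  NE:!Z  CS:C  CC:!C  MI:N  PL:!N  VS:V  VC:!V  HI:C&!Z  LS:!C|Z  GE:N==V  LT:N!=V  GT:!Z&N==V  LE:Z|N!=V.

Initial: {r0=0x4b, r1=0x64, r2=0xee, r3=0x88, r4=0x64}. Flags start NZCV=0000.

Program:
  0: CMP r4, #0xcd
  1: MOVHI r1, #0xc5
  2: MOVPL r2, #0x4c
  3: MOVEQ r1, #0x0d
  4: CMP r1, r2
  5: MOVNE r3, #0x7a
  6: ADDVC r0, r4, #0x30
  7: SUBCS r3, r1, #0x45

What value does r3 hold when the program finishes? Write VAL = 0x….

VAL = 0x7a

[0] flags=1001 → (cmp)
[1] flags=1001 HI?F → skip
[2] flags=1001 PL?F → skip
[3] flags=1001 EQ?F → skip
[4] flags=0000 → (cmp)
[5] flags=0000 NE?T → r3=0x7a
[6] flags=0000 VC?T → r0=0x94
[7] flags=0000 CS?F → skip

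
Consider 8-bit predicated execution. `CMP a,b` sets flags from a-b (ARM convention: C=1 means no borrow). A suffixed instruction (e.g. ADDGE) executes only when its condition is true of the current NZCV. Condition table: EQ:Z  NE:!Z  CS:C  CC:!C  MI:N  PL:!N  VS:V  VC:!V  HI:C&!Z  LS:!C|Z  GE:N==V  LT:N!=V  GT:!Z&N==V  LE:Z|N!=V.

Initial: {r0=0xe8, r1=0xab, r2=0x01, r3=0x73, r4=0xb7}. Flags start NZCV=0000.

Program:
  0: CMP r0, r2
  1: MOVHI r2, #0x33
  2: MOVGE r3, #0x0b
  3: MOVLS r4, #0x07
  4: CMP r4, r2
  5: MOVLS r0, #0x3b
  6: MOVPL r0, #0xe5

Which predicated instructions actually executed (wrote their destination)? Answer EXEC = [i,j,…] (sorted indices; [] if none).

0: ✓ CMP  NZCV=1010
1: ✓ MOVHI  r2←0x33
2: · MOVGE
3: · MOVLS
4: ✓ CMP  NZCV=1010
5: · MOVLS
6: · MOVPL

EXEC = [1]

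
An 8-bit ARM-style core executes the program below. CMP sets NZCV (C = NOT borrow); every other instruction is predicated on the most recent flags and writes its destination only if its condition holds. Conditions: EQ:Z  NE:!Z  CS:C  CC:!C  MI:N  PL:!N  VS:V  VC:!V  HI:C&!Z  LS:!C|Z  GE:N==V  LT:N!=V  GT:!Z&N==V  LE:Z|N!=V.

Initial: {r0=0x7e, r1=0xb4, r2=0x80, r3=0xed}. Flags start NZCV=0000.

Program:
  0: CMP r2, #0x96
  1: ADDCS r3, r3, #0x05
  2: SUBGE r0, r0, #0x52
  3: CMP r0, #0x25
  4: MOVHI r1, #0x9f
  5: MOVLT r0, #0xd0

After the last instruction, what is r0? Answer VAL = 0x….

0: ✓ CMP  NZCV=1000
1: · ADDCS
2: · SUBGE
3: ✓ CMP  NZCV=0010
4: ✓ MOVHI  r1←0x9f
5: · MOVLT

VAL = 0x7e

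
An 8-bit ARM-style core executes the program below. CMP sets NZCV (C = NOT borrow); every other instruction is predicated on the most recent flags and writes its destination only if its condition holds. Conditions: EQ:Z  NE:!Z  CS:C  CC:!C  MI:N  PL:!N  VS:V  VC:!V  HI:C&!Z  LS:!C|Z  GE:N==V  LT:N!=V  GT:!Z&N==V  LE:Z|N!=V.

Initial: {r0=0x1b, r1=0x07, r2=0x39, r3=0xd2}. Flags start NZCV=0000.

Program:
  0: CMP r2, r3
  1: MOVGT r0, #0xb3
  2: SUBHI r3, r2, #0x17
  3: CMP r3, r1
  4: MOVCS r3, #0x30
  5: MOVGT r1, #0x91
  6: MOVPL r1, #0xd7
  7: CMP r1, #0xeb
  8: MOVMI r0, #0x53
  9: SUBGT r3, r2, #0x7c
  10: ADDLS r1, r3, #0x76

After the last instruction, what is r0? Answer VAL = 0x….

0: ✓ CMP  NZCV=0000
1: ✓ MOVGT  r0←0xb3
2: · SUBHI
3: ✓ CMP  NZCV=1010
4: ✓ MOVCS  r3←0x30
5: · MOVGT
6: · MOVPL
7: ✓ CMP  NZCV=0000
8: · MOVMI
9: ✓ SUBGT  r3←0xbd
10: ✓ ADDLS  r1←0x33

VAL = 0xb3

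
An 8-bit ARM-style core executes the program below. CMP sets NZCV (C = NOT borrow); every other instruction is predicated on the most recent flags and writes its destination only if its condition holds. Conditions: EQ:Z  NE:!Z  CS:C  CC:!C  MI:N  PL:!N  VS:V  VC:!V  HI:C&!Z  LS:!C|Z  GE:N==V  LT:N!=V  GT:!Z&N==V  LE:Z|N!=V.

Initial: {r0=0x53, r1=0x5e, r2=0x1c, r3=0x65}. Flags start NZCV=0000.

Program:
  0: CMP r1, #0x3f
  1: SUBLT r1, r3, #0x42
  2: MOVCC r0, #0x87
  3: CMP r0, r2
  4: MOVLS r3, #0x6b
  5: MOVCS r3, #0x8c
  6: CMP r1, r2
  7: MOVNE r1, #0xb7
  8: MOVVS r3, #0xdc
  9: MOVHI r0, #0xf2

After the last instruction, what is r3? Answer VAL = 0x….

[0] flags=0010 → (cmp)
[1] flags=0010 LT?F → skip
[2] flags=0010 CC?F → skip
[3] flags=0010 → (cmp)
[4] flags=0010 LS?F → skip
[5] flags=0010 CS?T → r3=0x8c
[6] flags=0010 → (cmp)
[7] flags=0010 NE?T → r1=0xb7
[8] flags=0010 VS?F → skip
[9] flags=0010 HI?T → r0=0xf2

VAL = 0x8c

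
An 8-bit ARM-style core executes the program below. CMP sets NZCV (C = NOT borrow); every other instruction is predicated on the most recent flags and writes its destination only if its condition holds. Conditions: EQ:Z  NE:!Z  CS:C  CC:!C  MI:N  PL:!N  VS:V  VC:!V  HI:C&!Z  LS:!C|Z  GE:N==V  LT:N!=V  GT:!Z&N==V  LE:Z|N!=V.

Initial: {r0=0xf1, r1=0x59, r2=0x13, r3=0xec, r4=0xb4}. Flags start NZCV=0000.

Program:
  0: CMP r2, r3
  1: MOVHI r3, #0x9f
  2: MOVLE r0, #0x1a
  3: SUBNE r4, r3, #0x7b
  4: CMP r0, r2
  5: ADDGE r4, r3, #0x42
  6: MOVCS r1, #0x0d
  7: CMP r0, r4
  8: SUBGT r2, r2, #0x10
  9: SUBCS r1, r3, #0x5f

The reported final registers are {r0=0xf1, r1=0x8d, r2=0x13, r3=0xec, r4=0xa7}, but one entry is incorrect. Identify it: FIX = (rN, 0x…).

FIX = (r4, 0x71)

0: ✓ CMP  NZCV=0000
1: · MOVHI
2: · MOVLE
3: ✓ SUBNE  r4←0x71
4: ✓ CMP  NZCV=1010
5: · ADDGE
6: ✓ MOVCS  r1←0x0d
7: ✓ CMP  NZCV=1010
8: · SUBGT
9: ✓ SUBCS  r1←0x8d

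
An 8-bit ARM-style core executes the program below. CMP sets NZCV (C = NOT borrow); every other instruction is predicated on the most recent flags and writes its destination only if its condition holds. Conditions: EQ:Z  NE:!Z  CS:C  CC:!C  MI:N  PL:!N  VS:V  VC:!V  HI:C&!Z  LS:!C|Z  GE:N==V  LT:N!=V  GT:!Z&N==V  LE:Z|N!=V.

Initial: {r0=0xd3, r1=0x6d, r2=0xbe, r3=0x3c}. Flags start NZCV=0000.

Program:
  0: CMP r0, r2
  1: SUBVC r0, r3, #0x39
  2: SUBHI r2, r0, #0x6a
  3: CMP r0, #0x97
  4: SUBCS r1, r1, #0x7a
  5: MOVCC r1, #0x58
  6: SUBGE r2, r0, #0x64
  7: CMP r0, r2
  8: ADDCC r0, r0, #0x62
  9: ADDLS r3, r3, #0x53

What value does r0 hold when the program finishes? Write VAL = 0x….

0: ✓ CMP  NZCV=0010
1: ✓ SUBVC  r0←0x03
2: ✓ SUBHI  r2←0x99
3: ✓ CMP  NZCV=0000
4: · SUBCS
5: ✓ MOVCC  r1←0x58
6: ✓ SUBGE  r2←0x9f
7: ✓ CMP  NZCV=0000
8: ✓ ADDCC  r0←0x65
9: ✓ ADDLS  r3←0x8f

VAL = 0x65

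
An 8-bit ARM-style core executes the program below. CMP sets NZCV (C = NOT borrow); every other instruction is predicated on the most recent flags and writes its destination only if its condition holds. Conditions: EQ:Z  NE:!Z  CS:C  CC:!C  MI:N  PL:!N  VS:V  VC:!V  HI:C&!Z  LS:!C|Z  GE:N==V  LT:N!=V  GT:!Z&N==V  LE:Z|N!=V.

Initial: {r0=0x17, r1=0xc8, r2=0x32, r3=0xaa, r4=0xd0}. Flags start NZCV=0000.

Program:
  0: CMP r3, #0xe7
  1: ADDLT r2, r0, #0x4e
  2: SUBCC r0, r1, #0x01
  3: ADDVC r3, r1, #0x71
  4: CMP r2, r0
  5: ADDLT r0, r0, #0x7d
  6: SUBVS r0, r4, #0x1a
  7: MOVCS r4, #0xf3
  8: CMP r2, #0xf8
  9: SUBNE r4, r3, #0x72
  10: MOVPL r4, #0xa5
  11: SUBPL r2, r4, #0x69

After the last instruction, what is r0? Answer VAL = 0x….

VAL = 0xb6

[0] flags=1000 → (cmp)
[1] flags=1000 LT?T → r2=0x65
[2] flags=1000 CC?T → r0=0xc7
[3] flags=1000 VC?T → r3=0x39
[4] flags=1001 → (cmp)
[5] flags=1001 LT?F → skip
[6] flags=1001 VS?T → r0=0xb6
[7] flags=1001 CS?F → skip
[8] flags=0000 → (cmp)
[9] flags=0000 NE?T → r4=0xc7
[10] flags=0000 PL?T → r4=0xa5
[11] flags=0000 PL?T → r2=0x3c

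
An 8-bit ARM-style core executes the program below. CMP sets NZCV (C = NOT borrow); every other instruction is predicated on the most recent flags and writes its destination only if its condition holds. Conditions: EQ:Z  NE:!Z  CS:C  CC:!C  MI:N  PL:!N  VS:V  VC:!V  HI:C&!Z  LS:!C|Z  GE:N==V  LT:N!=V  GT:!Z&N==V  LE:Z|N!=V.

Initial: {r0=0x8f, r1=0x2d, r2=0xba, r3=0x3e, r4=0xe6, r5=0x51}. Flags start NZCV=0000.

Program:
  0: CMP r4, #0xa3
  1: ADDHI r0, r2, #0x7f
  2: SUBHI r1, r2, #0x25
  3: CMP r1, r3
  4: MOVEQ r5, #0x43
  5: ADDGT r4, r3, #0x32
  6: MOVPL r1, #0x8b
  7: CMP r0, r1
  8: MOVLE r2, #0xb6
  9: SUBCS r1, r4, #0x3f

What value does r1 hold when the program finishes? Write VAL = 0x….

VAL = 0x8b

[0] flags=0010 → (cmp)
[1] flags=0010 HI?T → r0=0x39
[2] flags=0010 HI?T → r1=0x95
[3] flags=0011 → (cmp)
[4] flags=0011 EQ?F → skip
[5] flags=0011 GT?F → skip
[6] flags=0011 PL?T → r1=0x8b
[7] flags=1001 → (cmp)
[8] flags=1001 LE?F → skip
[9] flags=1001 CS?F → skip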